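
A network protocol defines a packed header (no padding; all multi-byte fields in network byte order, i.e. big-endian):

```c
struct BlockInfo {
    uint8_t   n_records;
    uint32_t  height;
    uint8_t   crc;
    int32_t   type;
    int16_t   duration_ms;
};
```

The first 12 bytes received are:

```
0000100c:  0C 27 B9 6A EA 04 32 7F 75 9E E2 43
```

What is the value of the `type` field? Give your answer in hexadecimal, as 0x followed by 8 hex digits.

`type` follows `n_records` (1 B), `height` (4 B), `crc` (1 B), so it starts at offset 1 + 4 + 1 = 6 and occupies 4 bytes.
Bytes at offsets 6..9: 32 7F 75 9E.
Big-endian stores the most-significant byte at the lowest address.
The bytes are already most-significant first: 0x327F759E.

0x327F759E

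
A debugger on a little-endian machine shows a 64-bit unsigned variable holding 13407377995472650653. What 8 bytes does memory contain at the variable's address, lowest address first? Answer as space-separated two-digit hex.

9D 41 89 65 40 93 10 BA

13407377995472650653 in hexadecimal, padded to 64 bits, is 0xBA1093406589419D.
Split into bytes (most-significant first): BA 10 93 40 65 89 41 9D.
In little-endian order the low byte comes first in memory.
So at ascending addresses the bytes are 9D 41 89 65 40 93 10 BA.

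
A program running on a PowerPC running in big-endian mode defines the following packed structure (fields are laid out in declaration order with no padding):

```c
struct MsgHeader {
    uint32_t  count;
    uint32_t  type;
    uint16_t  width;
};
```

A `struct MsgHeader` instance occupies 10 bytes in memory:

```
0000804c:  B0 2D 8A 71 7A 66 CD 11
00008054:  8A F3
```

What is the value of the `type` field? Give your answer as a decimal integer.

`type` follows `count` (4 bytes), so it starts at byte offset 4 and occupies 4 bytes.
Bytes at offsets 4..7: 7A 66 CD 11.
Big-endian stores the most-significant byte at the lowest address.
The bytes are already most-significant first: 0x7A66CD11.
0x7A66CD11 = 2053557521.

2053557521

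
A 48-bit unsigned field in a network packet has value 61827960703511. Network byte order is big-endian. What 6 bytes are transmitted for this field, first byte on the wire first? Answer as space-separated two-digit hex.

38 3B 71 A2 8A 17

61827960703511 in hexadecimal, padded to 48 bits, is 0x383B71A28A17.
Split into bytes (most-significant first): 38 3B 71 A2 8A 17.
Big-endian: lowest address holds the most-significant byte.
So the memory order matches the most-significant-first order: 38 3B 71 A2 8A 17.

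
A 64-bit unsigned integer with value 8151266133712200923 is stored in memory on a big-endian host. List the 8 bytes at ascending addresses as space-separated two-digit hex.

8151266133712200923 in hexadecimal, padded to 64 bits, is 0x711F1D5C819664DB.
Split into bytes (most-significant first): 71 1F 1D 5C 81 96 64 DB.
Big-endian: lowest address holds the most-significant byte.
So the memory order matches the most-significant-first order: 71 1F 1D 5C 81 96 64 DB.

71 1F 1D 5C 81 96 64 DB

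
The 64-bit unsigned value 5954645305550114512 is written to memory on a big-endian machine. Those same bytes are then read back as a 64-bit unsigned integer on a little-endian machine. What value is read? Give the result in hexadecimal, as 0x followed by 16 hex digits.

5954645305550114512 in 64-bit hexadecimal is 0x52A3265B38C30ED0.
Stored big-endian, the bytes at ascending addresses are 52 A3 26 5B 38 C3 0E D0.
Read back as little-endian, the first byte is least significant, giving 0xD00EC3385B26A352.

0xD00EC3385B26A352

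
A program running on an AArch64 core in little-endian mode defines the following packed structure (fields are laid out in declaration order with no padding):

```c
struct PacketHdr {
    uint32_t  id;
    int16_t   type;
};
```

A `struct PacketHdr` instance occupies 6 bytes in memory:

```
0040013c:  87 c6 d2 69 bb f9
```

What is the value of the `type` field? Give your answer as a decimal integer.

-1605

`type` follows `id` (4 bytes), so it starts at byte offset 4 and occupies 2 bytes.
Bytes at offsets 4..5: BB F9.
Little-endian: lowest address holds the least-significant byte.
Reassemble most-significant byte first: F9 BB → 0xF9BB.
Top bit is set, so as a signed 16-bit value this is 0xF9BB − 2^16 = -1605.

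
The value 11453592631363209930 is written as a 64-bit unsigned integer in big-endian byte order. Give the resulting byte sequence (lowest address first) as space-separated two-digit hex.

11453592631363209930 in hexadecimal, padded to 64 bits, is 0x9EF355D0826F8ACA.
Split into bytes (most-significant first): 9E F3 55 D0 82 6F 8A CA.
In big-endian order the high byte comes first in memory.
So the memory order matches the most-significant-first order: 9E F3 55 D0 82 6F 8A CA.

9E F3 55 D0 82 6F 8A CA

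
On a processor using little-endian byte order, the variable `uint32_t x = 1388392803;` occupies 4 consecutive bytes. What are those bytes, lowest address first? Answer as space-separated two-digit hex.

1388392803 in hexadecimal, padded to 32 bits, is 0x52C13163.
Split into bytes (most-significant first): 52 C1 31 63.
Little-endian stores the least-significant byte at the lowest address.
So at ascending addresses the bytes are 63 31 C1 52.

63 31 C1 52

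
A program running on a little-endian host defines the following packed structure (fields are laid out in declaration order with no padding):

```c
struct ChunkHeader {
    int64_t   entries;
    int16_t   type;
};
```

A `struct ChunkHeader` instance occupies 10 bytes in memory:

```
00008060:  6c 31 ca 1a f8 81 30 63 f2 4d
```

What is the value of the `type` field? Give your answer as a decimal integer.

19954

`type` follows `entries` (8 bytes), so it starts at byte offset 8 and occupies 2 bytes.
Bytes at offsets 8..9: F2 4D.
Little-endian: lowest address holds the least-significant byte.
Reassemble most-significant byte first: 4D F2 → 0x4DF2.
0x4DF2 = 19954.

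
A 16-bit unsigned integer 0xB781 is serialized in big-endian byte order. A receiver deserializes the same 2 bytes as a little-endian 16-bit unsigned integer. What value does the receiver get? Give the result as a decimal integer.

Stored big-endian, the bytes at ascending addresses are B7 81.
Read back as little-endian, the first byte is least significant, giving 0x81B7.
0x81B7 = 33207.

33207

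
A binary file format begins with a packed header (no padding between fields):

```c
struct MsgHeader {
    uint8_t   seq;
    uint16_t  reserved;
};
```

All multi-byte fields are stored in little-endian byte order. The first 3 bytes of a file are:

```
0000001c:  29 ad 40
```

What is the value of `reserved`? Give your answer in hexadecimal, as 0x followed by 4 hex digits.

0x40AD

`reserved` follows `seq` (1 byte), so it starts at byte offset 1 and occupies 2 bytes.
Bytes at offsets 1..2: AD 40.
In little-endian order the low byte comes first in memory.
Reassemble most-significant byte first: 40 AD → 0x40AD.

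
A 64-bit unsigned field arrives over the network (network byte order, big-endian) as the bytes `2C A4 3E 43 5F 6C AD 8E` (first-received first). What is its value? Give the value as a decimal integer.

In big-endian order the high byte comes first in memory.
The bytes are already most-significant first: 0x2CA43E435F6CAD8E.
0x2CA43E435F6CAD8E = 3216764492934065550.

3216764492934065550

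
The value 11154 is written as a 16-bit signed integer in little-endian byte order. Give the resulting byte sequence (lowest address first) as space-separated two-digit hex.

11154 in hexadecimal, padded to 16 bits, is 0x2B92.
Split into bytes (most-significant first): 2B 92.
Little-endian stores the least-significant byte at the lowest address.
So at ascending addresses the bytes are 92 2B.

92 2B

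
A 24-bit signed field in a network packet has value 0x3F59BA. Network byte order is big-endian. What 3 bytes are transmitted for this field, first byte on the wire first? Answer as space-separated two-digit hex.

3F 59 BA

Split into bytes (most-significant first): 3F 59 BA.
Big-endian: lowest address holds the most-significant byte.
So the memory order matches the most-significant-first order: 3F 59 BA.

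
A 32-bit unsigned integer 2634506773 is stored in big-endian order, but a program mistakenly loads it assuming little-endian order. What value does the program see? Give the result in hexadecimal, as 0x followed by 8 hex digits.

0x1562079D

2634506773 in 32-bit hexadecimal is 0x9D076215.
Stored big-endian, the bytes at ascending addresses are 9D 07 62 15.
Read back as little-endian, the first byte is least significant, giving 0x1562079D.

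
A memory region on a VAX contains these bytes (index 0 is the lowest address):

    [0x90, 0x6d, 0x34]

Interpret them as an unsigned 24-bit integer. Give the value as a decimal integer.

In little-endian order the low byte comes first in memory.
Reassemble most-significant byte first: 34 6D 90 → 0x346D90.
0x346D90 = 3435920.

3435920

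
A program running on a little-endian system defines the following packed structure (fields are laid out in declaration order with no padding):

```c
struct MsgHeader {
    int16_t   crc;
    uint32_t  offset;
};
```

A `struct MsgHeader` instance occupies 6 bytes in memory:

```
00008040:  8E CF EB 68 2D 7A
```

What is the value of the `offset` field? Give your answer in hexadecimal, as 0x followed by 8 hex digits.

`offset` follows `crc` (2 bytes), so it starts at byte offset 2 and occupies 4 bytes.
Bytes at offsets 2..5: EB 68 2D 7A.
Little-endian stores the least-significant byte at the lowest address.
Reassemble most-significant byte first: 7A 2D 68 EB → 0x7A2D68EB.

0x7A2D68EB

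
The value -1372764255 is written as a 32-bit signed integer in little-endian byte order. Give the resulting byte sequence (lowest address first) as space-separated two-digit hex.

Two's complement of -1372764255 in 32 bits: 1372764255 = 0x51D2B85F; invert → 0xAE2D47A0; add 1 → 0xAE2D47A1.
Split into bytes (most-significant first): AE 2D 47 A1.
In little-endian order the low byte comes first in memory.
So at ascending addresses the bytes are A1 47 2D AE.

A1 47 2D AE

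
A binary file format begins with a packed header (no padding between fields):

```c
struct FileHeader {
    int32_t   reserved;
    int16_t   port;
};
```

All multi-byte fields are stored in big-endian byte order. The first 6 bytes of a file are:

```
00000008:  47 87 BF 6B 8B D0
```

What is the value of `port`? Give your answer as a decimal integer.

-29744

`port` follows `reserved` (4 bytes), so it starts at byte offset 4 and occupies 2 bytes.
Bytes at offsets 4..5: 8B D0.
Big-endian: lowest address holds the most-significant byte.
The bytes are already most-significant first: 0x8BD0.
Top bit is set, so as a signed 16-bit value this is 0x8BD0 − 2^16 = -29744.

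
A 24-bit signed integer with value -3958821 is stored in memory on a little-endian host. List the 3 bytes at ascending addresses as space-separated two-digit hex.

DB 97 C3

Two's complement of -3958821 in 24 bits: 3958821 = 0x3C6825; invert → 0xC397DA; add 1 → 0xC397DB.
Split into bytes (most-significant first): C3 97 DB.
Little-endian: lowest address holds the least-significant byte.
So at ascending addresses the bytes are DB 97 C3.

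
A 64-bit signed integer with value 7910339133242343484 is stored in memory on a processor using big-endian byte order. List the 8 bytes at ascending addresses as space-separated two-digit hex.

6D C7 2B 87 E9 C8 00 3C

7910339133242343484 in hexadecimal, padded to 64 bits, is 0x6DC72B87E9C8003C.
Split into bytes (most-significant first): 6D C7 2B 87 E9 C8 00 3C.
Big-endian: lowest address holds the most-significant byte.
So the memory order matches the most-significant-first order: 6D C7 2B 87 E9 C8 00 3C.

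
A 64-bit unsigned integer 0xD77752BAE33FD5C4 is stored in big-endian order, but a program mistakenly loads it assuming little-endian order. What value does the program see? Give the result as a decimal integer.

14183312848789338071

Stored big-endian, the bytes at ascending addresses are D7 77 52 BA E3 3F D5 C4.
Read back as little-endian, the first byte is least significant, giving 0xC4D53FE3BA5277D7.
0xC4D53FE3BA5277D7 = 14183312848789338071.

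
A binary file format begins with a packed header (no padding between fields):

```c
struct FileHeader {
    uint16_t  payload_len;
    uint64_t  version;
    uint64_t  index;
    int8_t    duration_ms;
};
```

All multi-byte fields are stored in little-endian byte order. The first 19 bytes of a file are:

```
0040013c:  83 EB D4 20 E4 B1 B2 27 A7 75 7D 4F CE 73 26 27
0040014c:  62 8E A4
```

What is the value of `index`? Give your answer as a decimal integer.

10259805947208552317

`index` follows `payload_len` (2 B), `version` (8 B), so it starts at offset 2 + 8 = 10 and occupies 8 bytes.
Bytes at offsets 10..17: 7D 4F CE 73 26 27 62 8E.
In little-endian order the low byte comes first in memory.
Reassemble most-significant byte first: 8E 62 27 26 73 CE 4F 7D → 0x8E62272673CE4F7D.
0x8E62272673CE4F7D = 10259805947208552317.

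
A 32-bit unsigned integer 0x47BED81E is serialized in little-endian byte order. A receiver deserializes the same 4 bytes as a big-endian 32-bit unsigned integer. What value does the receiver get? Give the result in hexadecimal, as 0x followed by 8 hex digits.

0x1ED8BE47

Stored little-endian, the bytes at ascending addresses are 1E D8 BE 47.
Read back as big-endian, the last byte is least significant, giving 0x1ED8BE47.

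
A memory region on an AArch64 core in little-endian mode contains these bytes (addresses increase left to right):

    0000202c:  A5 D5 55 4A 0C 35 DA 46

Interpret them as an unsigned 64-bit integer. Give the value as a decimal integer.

In little-endian order the low byte comes first in memory.
Reassemble most-significant byte first: 46 DA 35 0C 4A 55 D5 A5 → 0x46DA350C4A55D5A5.
0x46DA350C4A55D5A5 = 5105451454480897445.

5105451454480897445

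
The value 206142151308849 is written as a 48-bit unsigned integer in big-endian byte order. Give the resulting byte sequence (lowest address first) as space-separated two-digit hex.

BB 7C 35 B3 B6 31

206142151308849 in hexadecimal, padded to 48 bits, is 0xBB7C35B3B631.
Split into bytes (most-significant first): BB 7C 35 B3 B6 31.
Big-endian stores the most-significant byte at the lowest address.
So the memory order matches the most-significant-first order: BB 7C 35 B3 B6 31.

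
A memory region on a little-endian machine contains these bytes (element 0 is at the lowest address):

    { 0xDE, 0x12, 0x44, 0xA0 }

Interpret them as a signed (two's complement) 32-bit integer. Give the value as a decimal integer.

Little-endian stores the least-significant byte at the lowest address.
Reassemble most-significant byte first: A0 44 12 DE → 0xA04412DE.
Top bit is set, so as a signed 32-bit value this is 0xA04412DE − 2^32 = -1606151458.

-1606151458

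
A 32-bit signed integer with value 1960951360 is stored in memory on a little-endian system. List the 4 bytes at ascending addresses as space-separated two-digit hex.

1960951360 in hexadecimal, padded to 32 bits, is 0x74E1BE40.
Split into bytes (most-significant first): 74 E1 BE 40.
In little-endian order the low byte comes first in memory.
So at ascending addresses the bytes are 40 BE E1 74.

40 BE E1 74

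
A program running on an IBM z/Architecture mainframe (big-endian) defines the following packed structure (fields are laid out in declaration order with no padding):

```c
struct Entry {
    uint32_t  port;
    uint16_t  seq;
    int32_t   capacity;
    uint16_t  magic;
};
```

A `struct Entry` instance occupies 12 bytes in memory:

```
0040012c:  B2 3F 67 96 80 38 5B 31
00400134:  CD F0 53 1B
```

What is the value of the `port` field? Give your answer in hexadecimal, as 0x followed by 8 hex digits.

`port` is the first field, at byte offset 0, occupying 4 bytes.
Bytes at offsets 0..3: B2 3F 67 96.
Big-endian stores the most-significant byte at the lowest address.
The bytes are already most-significant first: 0xB23F6796.

0xB23F6796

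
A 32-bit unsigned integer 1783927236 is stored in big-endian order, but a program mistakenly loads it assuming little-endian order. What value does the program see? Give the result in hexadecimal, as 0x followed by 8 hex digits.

0xC491546A

1783927236 in 32-bit hexadecimal is 0x6A5491C4.
Stored big-endian, the bytes at ascending addresses are 6A 54 91 C4.
Read back as little-endian, the first byte is least significant, giving 0xC491546A.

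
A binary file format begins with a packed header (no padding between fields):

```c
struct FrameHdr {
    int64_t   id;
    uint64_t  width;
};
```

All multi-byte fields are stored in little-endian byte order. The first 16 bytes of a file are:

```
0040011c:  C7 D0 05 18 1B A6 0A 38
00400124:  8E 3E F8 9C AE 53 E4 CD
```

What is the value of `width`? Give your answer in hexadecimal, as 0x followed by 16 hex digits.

0xCDE453AE9CF83E8E

`width` follows `id` (8 bytes), so it starts at byte offset 8 and occupies 8 bytes.
Bytes at offsets 8..15: 8E 3E F8 9C AE 53 E4 CD.
Little-endian stores the least-significant byte at the lowest address.
Reassemble most-significant byte first: CD E4 53 AE 9C F8 3E 8E → 0xCDE453AE9CF83E8E.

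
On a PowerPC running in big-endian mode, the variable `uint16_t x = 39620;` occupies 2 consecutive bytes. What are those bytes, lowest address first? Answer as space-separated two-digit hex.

9A C4

39620 in hexadecimal, padded to 16 bits, is 0x9AC4.
Split into bytes (most-significant first): 9A C4.
Big-endian: lowest address holds the most-significant byte.
So the memory order matches the most-significant-first order: 9A C4.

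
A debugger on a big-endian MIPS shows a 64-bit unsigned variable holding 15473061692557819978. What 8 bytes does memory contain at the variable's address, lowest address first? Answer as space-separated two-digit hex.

15473061692557819978 in hexadecimal, padded to 64 bits, is 0xD6BB5BA12C9D004A.
Split into bytes (most-significant first): D6 BB 5B A1 2C 9D 00 4A.
Big-endian stores the most-significant byte at the lowest address.
So the memory order matches the most-significant-first order: D6 BB 5B A1 2C 9D 00 4A.

D6 BB 5B A1 2C 9D 00 4A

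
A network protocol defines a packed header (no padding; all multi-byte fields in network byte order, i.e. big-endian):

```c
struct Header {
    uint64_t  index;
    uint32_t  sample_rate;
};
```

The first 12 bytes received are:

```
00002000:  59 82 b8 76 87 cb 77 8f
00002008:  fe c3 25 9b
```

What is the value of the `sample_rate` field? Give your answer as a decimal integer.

`sample_rate` follows `index` (8 bytes), so it starts at byte offset 8 and occupies 4 bytes.
Bytes at offsets 8..11: FE C3 25 9B.
Big-endian: lowest address holds the most-significant byte.
The bytes are already most-significant first: 0xFEC3259B.
0xFEC3259B = 4274202011.

4274202011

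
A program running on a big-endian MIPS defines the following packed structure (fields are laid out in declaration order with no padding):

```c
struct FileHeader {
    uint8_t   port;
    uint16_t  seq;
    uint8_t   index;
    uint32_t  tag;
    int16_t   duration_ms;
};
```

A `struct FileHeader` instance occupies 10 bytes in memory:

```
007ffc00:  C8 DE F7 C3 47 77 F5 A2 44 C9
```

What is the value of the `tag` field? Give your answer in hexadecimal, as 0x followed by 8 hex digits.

0x4777F5A2

`tag` follows `port` (1 B), `seq` (2 B), `index` (1 B), so it starts at offset 1 + 2 + 1 = 4 and occupies 4 bytes.
Bytes at offsets 4..7: 47 77 F5 A2.
In big-endian order the high byte comes first in memory.
The bytes are already most-significant first: 0x4777F5A2.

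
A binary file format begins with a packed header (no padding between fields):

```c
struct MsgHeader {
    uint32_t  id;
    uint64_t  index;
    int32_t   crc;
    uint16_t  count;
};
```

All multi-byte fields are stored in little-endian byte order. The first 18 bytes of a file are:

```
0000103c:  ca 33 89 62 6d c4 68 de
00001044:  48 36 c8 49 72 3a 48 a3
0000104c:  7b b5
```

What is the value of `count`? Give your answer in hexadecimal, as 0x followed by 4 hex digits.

`count` follows `id` (4 B), `index` (8 B), `crc` (4 B), so it starts at offset 4 + 8 + 4 = 16 and occupies 2 bytes.
Bytes at offsets 16..17: 7B B5.
Little-endian stores the least-significant byte at the lowest address.
Reassemble most-significant byte first: B5 7B → 0xB57B.

0xB57B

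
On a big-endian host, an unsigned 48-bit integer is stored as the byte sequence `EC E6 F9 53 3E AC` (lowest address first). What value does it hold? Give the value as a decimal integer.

Big-endian: lowest address holds the most-significant byte.
The bytes are already most-significant first: 0xECE6F9533EAC.
0xECE6F9533EAC = 260476769615532.

260476769615532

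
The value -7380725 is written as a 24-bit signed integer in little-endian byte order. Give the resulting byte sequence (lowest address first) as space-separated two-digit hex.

0B 61 8F

Two's complement of -7380725 in 24 bits: 7380725 = 0x709EF5; invert → 0x8F610A; add 1 → 0x8F610B.
Split into bytes (most-significant first): 8F 61 0B.
Little-endian stores the least-significant byte at the lowest address.
So at ascending addresses the bytes are 0B 61 8F.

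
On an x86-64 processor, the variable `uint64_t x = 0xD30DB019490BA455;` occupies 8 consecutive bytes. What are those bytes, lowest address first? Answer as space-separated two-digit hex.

55 A4 0B 49 19 B0 0D D3

Split into bytes (most-significant first): D3 0D B0 19 49 0B A4 55.
Little-endian stores the least-significant byte at the lowest address.
So at ascending addresses the bytes are 55 A4 0B 49 19 B0 0D D3.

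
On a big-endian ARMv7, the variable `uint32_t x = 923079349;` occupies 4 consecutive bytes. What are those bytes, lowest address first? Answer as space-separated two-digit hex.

37 05 12 B5

923079349 in hexadecimal, padded to 32 bits, is 0x370512B5.
Split into bytes (most-significant first): 37 05 12 B5.
Big-endian stores the most-significant byte at the lowest address.
So the memory order matches the most-significant-first order: 37 05 12 B5.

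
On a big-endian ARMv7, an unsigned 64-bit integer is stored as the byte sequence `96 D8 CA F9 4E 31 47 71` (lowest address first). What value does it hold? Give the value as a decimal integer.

Big-endian: lowest address holds the most-significant byte.
The bytes are already most-significant first: 0x96D8CAF94E314771.
0x96D8CAF94E314771 = 10869660872766211953.

10869660872766211953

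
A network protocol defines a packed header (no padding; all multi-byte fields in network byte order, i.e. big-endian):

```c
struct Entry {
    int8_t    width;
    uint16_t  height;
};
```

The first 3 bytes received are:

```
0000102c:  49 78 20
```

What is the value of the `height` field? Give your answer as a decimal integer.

`height` follows `width` (1 byte), so it starts at byte offset 1 and occupies 2 bytes.
Bytes at offsets 1..2: 78 20.
In big-endian order the high byte comes first in memory.
The bytes are already most-significant first: 0x7820.
0x7820 = 30752.

30752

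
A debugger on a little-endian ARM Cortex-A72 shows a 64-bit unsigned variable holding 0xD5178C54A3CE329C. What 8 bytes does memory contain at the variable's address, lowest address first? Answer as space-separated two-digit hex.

9C 32 CE A3 54 8C 17 D5

Split into bytes (most-significant first): D5 17 8C 54 A3 CE 32 9C.
In little-endian order the low byte comes first in memory.
So at ascending addresses the bytes are 9C 32 CE A3 54 8C 17 D5.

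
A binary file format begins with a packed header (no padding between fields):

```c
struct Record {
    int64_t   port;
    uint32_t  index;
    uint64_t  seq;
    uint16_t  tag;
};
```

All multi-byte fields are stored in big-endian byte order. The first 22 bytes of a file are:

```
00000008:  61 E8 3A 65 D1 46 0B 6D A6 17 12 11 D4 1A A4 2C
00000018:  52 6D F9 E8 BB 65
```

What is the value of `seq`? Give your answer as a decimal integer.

15283708795703654888

`seq` follows `port` (8 B), `index` (4 B), so it starts at offset 8 + 4 = 12 and occupies 8 bytes.
Bytes at offsets 12..19: D4 1A A4 2C 52 6D F9 E8.
Big-endian: lowest address holds the most-significant byte.
The bytes are already most-significant first: 0xD41AA42C526DF9E8.
0xD41AA42C526DF9E8 = 15283708795703654888.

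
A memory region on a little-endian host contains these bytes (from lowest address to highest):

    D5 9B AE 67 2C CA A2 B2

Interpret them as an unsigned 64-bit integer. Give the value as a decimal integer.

Little-endian stores the least-significant byte at the lowest address.
Reassemble most-significant byte first: B2 A2 CA 2C 67 AE 9B D5 → 0xB2A2CA2C67AE9BD5.
0xB2A2CA2C67AE9BD5 = 12872072977045167061.

12872072977045167061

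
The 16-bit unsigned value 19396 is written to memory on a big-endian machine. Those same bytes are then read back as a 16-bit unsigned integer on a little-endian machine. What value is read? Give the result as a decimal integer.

19396 in 16-bit hexadecimal is 0x4BC4.
Stored big-endian, the bytes at ascending addresses are 4B C4.
Read back as little-endian, the first byte is least significant, giving 0xC44B.
0xC44B = 50251.

50251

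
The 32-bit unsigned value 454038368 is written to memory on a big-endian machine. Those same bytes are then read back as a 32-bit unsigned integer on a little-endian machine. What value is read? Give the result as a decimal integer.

454038368 in 32-bit hexadecimal is 0x1B101360.
Stored big-endian, the bytes at ascending addresses are 1B 10 13 60.
Read back as little-endian, the first byte is least significant, giving 0x6013101B.
0x6013101B = 1611862043.

1611862043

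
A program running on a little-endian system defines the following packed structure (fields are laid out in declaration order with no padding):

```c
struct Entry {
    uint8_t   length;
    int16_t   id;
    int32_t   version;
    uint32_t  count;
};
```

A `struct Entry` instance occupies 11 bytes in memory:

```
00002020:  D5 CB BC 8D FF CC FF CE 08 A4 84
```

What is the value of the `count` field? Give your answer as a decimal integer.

`count` follows `length` (1 B), `id` (2 B), `version` (4 B), so it starts at offset 1 + 2 + 4 = 7 and occupies 4 bytes.
Bytes at offsets 7..10: CE 08 A4 84.
Little-endian stores the least-significant byte at the lowest address.
Reassemble most-significant byte first: 84 A4 08 CE → 0x84A408CE.
0x84A408CE = 2225342670.

2225342670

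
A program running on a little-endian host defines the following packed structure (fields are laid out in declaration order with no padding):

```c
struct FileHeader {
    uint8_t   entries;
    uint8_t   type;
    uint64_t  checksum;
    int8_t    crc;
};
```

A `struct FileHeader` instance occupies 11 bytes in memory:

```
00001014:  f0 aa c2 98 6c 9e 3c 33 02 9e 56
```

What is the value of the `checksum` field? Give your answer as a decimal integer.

`checksum` follows `entries` (1 B), `type` (1 B), so it starts at offset 1 + 1 = 2 and occupies 8 bytes.
Bytes at offsets 2..9: C2 98 6C 9E 3C 33 02 9E.
Little-endian: lowest address holds the least-significant byte.
Reassemble most-significant byte first: 9E 02 33 3C 9E 6C 98 C2 → 0x9E02333C9E6C98C2.
0x9E02333C9E6C98C2 = 11385719143395006658.

11385719143395006658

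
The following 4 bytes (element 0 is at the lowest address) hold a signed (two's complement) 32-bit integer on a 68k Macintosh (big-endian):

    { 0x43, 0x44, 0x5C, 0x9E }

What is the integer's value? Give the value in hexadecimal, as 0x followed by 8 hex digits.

0x43445C9E

Big-endian stores the most-significant byte at the lowest address.
The bytes are already most-significant first: 0x43445C9E.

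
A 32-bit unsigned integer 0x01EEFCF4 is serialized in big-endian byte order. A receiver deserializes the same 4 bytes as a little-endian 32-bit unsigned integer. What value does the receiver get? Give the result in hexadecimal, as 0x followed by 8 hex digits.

Stored big-endian, the bytes at ascending addresses are 01 EE FC F4.
Read back as little-endian, the first byte is least significant, giving 0xF4FCEE01.

0xF4FCEE01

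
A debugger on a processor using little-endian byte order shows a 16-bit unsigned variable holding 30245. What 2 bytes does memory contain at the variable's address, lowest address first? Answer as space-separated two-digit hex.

25 76

30245 in hexadecimal, padded to 16 bits, is 0x7625.
Split into bytes (most-significant first): 76 25.
Little-endian: lowest address holds the least-significant byte.
So at ascending addresses the bytes are 25 76.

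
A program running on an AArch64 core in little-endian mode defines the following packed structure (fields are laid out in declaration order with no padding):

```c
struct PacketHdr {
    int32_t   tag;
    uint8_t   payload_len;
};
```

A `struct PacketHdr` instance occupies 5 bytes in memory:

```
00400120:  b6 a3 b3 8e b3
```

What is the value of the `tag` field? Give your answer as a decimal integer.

-1900829770

`tag` is the first field, at byte offset 0, occupying 4 bytes.
Bytes at offsets 0..3: B6 A3 B3 8E.
Little-endian stores the least-significant byte at the lowest address.
Reassemble most-significant byte first: 8E B3 A3 B6 → 0x8EB3A3B6.
Top bit is set, so as a signed 32-bit value this is 0x8EB3A3B6 − 2^32 = -1900829770.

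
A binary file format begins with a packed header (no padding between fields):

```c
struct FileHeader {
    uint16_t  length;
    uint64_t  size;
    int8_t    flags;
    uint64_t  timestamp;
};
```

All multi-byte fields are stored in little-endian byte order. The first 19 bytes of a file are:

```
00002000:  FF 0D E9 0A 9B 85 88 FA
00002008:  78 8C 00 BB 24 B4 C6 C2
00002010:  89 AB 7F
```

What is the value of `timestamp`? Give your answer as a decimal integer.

9199598133484725435

`timestamp` follows `length` (2 B), `size` (8 B), `flags` (1 B), so it starts at offset 2 + 8 + 1 = 11 and occupies 8 bytes.
Bytes at offsets 11..18: BB 24 B4 C6 C2 89 AB 7F.
Little-endian: lowest address holds the least-significant byte.
Reassemble most-significant byte first: 7F AB 89 C2 C6 B4 24 BB → 0x7FAB89C2C6B424BB.
0x7FAB89C2C6B424BB = 9199598133484725435.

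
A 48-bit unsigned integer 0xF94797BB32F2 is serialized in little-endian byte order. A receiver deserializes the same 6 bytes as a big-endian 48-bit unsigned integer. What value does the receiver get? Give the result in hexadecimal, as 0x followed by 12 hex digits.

0xF232BB9747F9

Stored little-endian, the bytes at ascending addresses are F2 32 BB 97 47 F9.
Read back as big-endian, the last byte is least significant, giving 0xF232BB9747F9.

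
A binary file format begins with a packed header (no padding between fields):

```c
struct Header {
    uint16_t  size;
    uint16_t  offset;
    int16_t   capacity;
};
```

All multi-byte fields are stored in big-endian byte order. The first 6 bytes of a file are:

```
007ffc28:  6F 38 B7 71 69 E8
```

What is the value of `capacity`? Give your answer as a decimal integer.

`capacity` follows `size` (2 B), `offset` (2 B), so it starts at offset 2 + 2 = 4 and occupies 2 bytes.
Bytes at offsets 4..5: 69 E8.
Big-endian: lowest address holds the most-significant byte.
The bytes are already most-significant first: 0x69E8.
0x69E8 = 27112.

27112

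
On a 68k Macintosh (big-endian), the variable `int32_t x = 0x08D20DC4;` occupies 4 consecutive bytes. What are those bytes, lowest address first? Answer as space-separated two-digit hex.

Split into bytes (most-significant first): 08 D2 0D C4.
Big-endian stores the most-significant byte at the lowest address.
So the memory order matches the most-significant-first order: 08 D2 0D C4.

08 D2 0D C4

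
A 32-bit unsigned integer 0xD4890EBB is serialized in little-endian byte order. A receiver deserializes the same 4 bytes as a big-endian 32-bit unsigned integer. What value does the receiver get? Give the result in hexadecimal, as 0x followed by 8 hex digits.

0xBB0E89D4

Stored little-endian, the bytes at ascending addresses are BB 0E 89 D4.
Read back as big-endian, the last byte is least significant, giving 0xBB0E89D4.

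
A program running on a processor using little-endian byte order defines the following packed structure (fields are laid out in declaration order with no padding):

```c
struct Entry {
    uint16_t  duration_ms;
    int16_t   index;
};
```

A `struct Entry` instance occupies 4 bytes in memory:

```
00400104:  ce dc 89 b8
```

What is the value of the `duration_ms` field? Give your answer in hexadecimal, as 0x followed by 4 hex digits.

0xDCCE

`duration_ms` is the first field, at byte offset 0, occupying 2 bytes.
Bytes at offsets 0..1: CE DC.
In little-endian order the low byte comes first in memory.
Reassemble most-significant byte first: DC CE → 0xDCCE.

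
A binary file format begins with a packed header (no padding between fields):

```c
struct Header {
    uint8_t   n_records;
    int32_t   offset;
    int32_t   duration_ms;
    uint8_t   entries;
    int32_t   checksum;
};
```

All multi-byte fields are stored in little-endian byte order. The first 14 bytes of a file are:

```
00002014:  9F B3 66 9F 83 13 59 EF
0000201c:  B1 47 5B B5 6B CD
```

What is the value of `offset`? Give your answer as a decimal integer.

-2086705485

`offset` follows `n_records` (1 byte), so it starts at byte offset 1 and occupies 4 bytes.
Bytes at offsets 1..4: B3 66 9F 83.
Little-endian: lowest address holds the least-significant byte.
Reassemble most-significant byte first: 83 9F 66 B3 → 0x839F66B3.
Top bit is set, so as a signed 32-bit value this is 0x839F66B3 − 2^32 = -2086705485.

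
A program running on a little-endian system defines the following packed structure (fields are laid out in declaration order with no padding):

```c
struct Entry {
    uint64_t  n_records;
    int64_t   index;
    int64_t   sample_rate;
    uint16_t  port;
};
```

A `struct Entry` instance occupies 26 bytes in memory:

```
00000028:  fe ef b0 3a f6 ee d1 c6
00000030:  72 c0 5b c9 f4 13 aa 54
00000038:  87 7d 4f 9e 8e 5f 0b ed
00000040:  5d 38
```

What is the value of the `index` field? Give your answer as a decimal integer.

6100710587297939570

`index` follows `n_records` (8 bytes), so it starts at byte offset 8 and occupies 8 bytes.
Bytes at offsets 8..15: 72 C0 5B C9 F4 13 AA 54.
Little-endian: lowest address holds the least-significant byte.
Reassemble most-significant byte first: 54 AA 13 F4 C9 5B C0 72 → 0x54AA13F4C95BC072.
0x54AA13F4C95BC072 = 6100710587297939570.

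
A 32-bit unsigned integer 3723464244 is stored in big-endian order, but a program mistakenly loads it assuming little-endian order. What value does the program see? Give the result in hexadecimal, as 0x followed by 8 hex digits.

3723464244 in 32-bit hexadecimal is 0xDDEF8E34.
Stored big-endian, the bytes at ascending addresses are DD EF 8E 34.
Read back as little-endian, the first byte is least significant, giving 0x348EEFDD.

0x348EEFDD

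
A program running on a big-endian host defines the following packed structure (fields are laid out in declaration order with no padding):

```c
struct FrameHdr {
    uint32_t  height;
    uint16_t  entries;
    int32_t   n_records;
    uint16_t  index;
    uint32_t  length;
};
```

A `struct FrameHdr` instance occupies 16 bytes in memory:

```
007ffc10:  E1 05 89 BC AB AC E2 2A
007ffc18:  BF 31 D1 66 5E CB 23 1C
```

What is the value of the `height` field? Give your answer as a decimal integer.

`height` is the first field, at byte offset 0, occupying 4 bytes.
Bytes at offsets 0..3: E1 05 89 BC.
Big-endian: lowest address holds the most-significant byte.
The bytes are already most-significant first: 0xE10589BC.
0xE10589BC = 3775236540.

3775236540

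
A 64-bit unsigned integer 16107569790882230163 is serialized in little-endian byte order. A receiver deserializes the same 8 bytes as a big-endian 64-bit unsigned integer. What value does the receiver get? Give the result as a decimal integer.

16107569790882230163 in 64-bit hexadecimal is 0xDF8995621C592F93.
Stored little-endian, the bytes at ascending addresses are 93 2F 59 1C 62 95 89 DF.
Read back as big-endian, the last byte is least significant, giving 0x932F591C629589DF.
0x932F591C629589DF = 10605793625928731103.

10605793625928731103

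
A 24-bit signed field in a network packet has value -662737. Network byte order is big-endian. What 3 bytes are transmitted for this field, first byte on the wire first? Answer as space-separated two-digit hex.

Two's complement of -662737 in 24 bits: 662737 = 0x0A1CD1; invert → 0xF5E32E; add 1 → 0xF5E32F.
Split into bytes (most-significant first): F5 E3 2F.
Big-endian stores the most-significant byte at the lowest address.
So the memory order matches the most-significant-first order: F5 E3 2F.

F5 E3 2F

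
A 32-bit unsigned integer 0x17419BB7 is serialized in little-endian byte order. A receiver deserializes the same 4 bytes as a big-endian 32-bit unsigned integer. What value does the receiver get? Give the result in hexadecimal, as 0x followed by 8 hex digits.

Stored little-endian, the bytes at ascending addresses are B7 9B 41 17.
Read back as big-endian, the last byte is least significant, giving 0xB79B4117.

0xB79B4117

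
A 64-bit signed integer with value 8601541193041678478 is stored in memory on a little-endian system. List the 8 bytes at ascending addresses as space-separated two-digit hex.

8601541193041678478 in hexadecimal, padded to 64 bits, is 0x775ED0246423908E.
Split into bytes (most-significant first): 77 5E D0 24 64 23 90 8E.
Little-endian: lowest address holds the least-significant byte.
So at ascending addresses the bytes are 8E 90 23 64 24 D0 5E 77.

8E 90 23 64 24 D0 5E 77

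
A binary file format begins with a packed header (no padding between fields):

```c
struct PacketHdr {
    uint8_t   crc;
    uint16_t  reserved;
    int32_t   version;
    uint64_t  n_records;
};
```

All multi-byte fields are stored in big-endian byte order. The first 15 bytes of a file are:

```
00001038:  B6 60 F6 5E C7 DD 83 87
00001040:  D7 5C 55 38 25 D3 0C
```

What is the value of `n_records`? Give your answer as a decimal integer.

`n_records` follows `crc` (1 B), `reserved` (2 B), `version` (4 B), so it starts at offset 1 + 2 + 4 = 7 and occupies 8 bytes.
Bytes at offsets 7..14: 87 D7 5C 55 38 25 D3 0C.
Big-endian stores the most-significant byte at the lowest address.
The bytes are already most-significant first: 0x87D75C553825D30C.
0x87D75C553825D30C = 9788393836197040908.

9788393836197040908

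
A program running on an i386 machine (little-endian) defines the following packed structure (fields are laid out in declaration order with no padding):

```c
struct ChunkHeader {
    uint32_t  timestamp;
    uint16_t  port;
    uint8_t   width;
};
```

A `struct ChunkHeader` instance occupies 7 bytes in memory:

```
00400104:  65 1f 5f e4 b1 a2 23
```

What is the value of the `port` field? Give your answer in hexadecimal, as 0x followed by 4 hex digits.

`port` follows `timestamp` (4 bytes), so it starts at byte offset 4 and occupies 2 bytes.
Bytes at offsets 4..5: B1 A2.
Little-endian stores the least-significant byte at the lowest address.
Reassemble most-significant byte first: A2 B1 → 0xA2B1.

0xA2B1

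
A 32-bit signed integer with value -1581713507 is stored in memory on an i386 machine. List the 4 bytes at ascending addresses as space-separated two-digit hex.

9D F7 B8 A1

Two's complement of -1581713507 in 32 bits: 1581713507 = 0x5E470863; invert → 0xA1B8F79C; add 1 → 0xA1B8F79D.
Split into bytes (most-significant first): A1 B8 F7 9D.
In little-endian order the low byte comes first in memory.
So at ascending addresses the bytes are 9D F7 B8 A1.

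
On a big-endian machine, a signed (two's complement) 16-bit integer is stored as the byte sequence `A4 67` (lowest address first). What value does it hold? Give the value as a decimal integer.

Big-endian stores the most-significant byte at the lowest address.
The bytes are already most-significant first: 0xA467.
Top bit is set, so as a signed 16-bit value this is 0xA467 − 2^16 = -23449.

-23449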